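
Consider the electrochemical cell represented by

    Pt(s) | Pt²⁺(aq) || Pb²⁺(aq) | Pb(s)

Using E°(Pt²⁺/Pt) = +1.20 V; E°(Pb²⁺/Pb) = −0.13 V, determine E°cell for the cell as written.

−1.33 V

By convention the left-hand electrode in cell notation is the anode (oxidation) and the right-hand electrode is the cathode (reduction).
E°cell = E°(right) − E°(left) = −0.13 − (+1.20) = −1.33 V.
The negative sign shows that, as written, the cell would require an external voltage to drive the reaction.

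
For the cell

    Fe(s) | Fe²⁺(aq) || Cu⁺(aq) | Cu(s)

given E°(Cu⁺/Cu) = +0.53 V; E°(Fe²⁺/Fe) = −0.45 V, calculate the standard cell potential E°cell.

By convention the left-hand electrode in cell notation is the anode (oxidation) and the right-hand electrode is the cathode (reduction).
E°cell = E°(right) − E°(left) = +0.53 − (−0.45) = +0.98 V.

+0.98 V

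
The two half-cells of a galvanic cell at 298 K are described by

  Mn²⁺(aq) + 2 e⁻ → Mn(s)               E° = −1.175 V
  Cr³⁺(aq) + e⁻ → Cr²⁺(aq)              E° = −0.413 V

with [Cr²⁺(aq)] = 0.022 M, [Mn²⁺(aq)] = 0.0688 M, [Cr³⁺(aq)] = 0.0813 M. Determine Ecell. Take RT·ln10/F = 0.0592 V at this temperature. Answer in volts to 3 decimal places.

Cr³⁺/Cr²⁺ is reduced (cathode, E° = −0.413 V) and Mn²⁺/Mn is oxidized (anode).
E°cell = −0.413 − (−1.175) = +0.762 V, with n = 2 electrons transferred.
The balanced reaction is 2 Cr³⁺(aq) + Mn(s) → 2 Cr²⁺(aq) + Mn²⁺(aq), so Q = ([Cr²⁺(aq)]^2·[Mn²⁺(aq)]) / [Cr³⁺(aq)]^2 = 0.00504 and log Q = −2.298.
By the Nernst equation, E = +0.762 − (0.0592/2)·(−2.298) = +0.830 V.

+0.830 V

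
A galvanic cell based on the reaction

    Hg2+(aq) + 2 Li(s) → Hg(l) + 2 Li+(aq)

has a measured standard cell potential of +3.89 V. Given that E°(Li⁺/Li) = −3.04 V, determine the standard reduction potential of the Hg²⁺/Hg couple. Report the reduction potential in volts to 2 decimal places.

In the reaction as written the Hg²⁺/Hg couple is reduced (cathode) and Li⁺/Li is oxidized (anode), so E°cell = E°(Hg²⁺/Hg) − E°(Li⁺/Li).
E°(Hg²⁺/Hg) = E°cell + E°(anode) = +3.89 + (−3.04) = +0.85 V.

+0.85 V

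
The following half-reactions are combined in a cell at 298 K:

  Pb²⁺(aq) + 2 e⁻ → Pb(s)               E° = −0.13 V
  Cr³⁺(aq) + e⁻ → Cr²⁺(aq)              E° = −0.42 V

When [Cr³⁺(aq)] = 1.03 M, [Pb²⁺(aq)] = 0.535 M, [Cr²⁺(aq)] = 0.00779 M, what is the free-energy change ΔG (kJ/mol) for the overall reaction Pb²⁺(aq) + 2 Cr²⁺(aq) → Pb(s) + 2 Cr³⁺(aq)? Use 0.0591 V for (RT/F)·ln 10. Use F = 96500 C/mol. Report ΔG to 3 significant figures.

E°cell = −0.13 − (−0.42) = +0.29 V; the balanced reaction transfers n = 2 electrons.
The reaction quotient is [Cr³⁺(aq)]^2 / ([Pb²⁺(aq)]·[Cr²⁺(aq)]^2) = 3.27×10^4; by Nernst, E = +0.29 − (0.0591/2)(4.514) = +0.1566 V.
Finally ΔG = −nFE = −(2)(96500 C/mol)(+0.1566 V) = −30.2 kJ/mol.

−30.2 kJ/mol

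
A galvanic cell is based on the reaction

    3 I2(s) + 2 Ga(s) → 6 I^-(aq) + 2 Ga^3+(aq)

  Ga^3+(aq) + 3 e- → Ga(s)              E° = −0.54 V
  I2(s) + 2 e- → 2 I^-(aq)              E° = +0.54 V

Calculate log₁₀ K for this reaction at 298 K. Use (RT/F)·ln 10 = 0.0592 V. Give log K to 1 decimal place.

The I₂/I⁻ couple is reduced (cathode); E°cell = +0.54 − (−0.54) = +1.08 V with n = 6.
At equilibrium E = 0, so log K = nE°cell / 0.0592 = (6)(+1.08) / 0.0592 = 109.5.

log K = 109.5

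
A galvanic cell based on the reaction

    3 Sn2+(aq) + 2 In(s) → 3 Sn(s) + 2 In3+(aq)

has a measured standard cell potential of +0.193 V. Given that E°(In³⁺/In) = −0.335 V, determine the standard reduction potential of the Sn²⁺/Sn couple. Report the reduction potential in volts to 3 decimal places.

In the reaction as written the Sn²⁺/Sn couple is reduced (cathode) and In³⁺/In is oxidized (anode), so E°cell = E°(Sn²⁺/Sn) − E°(In³⁺/In).
E°(Sn²⁺/Sn) = E°cell + E°(anode) = +0.193 + (−0.335) = −0.142 V.

−0.142 V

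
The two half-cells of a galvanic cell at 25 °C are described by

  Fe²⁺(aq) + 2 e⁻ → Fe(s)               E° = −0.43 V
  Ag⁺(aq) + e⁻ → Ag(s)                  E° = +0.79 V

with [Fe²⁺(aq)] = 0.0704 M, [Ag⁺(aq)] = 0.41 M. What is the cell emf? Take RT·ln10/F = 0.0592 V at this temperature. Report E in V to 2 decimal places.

Since E°(Ag⁺/Ag) > E°(Fe²⁺/Fe), Ag⁺/Ag serves as the cathode.
E°cell = +0.79 − (−0.43) = +1.22 V, with n = 2 electrons transferred.
Balancing gives 2 Ag⁺(aq) + Fe(s) → 2 Ag(s) + Fe²⁺(aq); hence Q = [Fe²⁺(aq)] / [Ag⁺(aq)]^2 = 0.419 (log Q = −0.378).
Applying E = E° − (RT ln10/nF)·log Q gives +1.22 − (0.0592/2)(−0.378) = +1.23 V.

+1.23 V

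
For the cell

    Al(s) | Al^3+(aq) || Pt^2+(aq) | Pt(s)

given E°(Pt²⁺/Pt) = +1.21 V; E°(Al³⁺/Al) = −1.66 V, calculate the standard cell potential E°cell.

By convention the left-hand electrode in cell notation is the anode (oxidation) and the right-hand electrode is the cathode (reduction).
E°cell = E°(right) − E°(left) = +1.21 − (−1.66) = +2.87 V.

+2.87 V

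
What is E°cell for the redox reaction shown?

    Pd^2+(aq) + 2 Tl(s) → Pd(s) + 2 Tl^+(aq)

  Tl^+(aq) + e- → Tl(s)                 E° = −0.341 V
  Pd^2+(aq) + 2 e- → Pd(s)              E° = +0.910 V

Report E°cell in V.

In the reaction as written, Pd^2+(aq) is reduced (cathode) and Tl^+(aq) is produced by oxidation at the anode.
E°cell = E°(cathode) − E°(anode) = +0.910 − (−0.341) = +1.251 V.
The positive value indicates the reaction is spontaneous as written.

+1.251 V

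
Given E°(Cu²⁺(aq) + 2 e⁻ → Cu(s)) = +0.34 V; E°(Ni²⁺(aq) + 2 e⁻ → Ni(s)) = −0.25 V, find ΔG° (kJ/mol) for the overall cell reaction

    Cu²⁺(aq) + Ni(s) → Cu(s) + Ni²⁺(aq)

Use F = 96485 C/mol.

In the reaction as written Cu²⁺(aq) is reduced, so the Cu²⁺/Cu couple is the cathode and Ni²⁺/Ni is the anode.
E°cell = +0.34 − (−0.25) = +0.59 V; balancing electrons gives n = 2.
ΔG° = −nFE°cell = −(2)(96485)(+0.59) J/mol = −114 kJ/mol.

−114 kJ/mol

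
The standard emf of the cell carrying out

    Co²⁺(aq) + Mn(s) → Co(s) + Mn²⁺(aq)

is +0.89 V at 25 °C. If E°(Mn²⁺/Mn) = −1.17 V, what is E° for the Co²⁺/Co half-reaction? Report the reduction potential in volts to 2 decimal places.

−0.28 V

In the reaction as written the Co²⁺/Co couple is reduced (cathode) and Mn²⁺/Mn is oxidized (anode), so E°cell = E°(Co²⁺/Co) − E°(Mn²⁺/Mn).
E°(Co²⁺/Co) = E°cell + E°(anode) = +0.89 + (−1.17) = −0.28 V.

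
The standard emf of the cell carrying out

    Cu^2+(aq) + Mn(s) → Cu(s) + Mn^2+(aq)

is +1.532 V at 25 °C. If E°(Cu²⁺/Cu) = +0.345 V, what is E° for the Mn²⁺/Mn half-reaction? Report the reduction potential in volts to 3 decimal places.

−1.187 V

In the reaction as written the Cu²⁺/Cu couple is reduced (cathode) and Mn²⁺/Mn is oxidized (anode), so E°cell = E°(Cu²⁺/Cu) − E°(Mn²⁺/Mn).
E°(Mn²⁺/Mn) = E°(cathode) − E°cell = +0.345 − (+1.532) = −1.187 V.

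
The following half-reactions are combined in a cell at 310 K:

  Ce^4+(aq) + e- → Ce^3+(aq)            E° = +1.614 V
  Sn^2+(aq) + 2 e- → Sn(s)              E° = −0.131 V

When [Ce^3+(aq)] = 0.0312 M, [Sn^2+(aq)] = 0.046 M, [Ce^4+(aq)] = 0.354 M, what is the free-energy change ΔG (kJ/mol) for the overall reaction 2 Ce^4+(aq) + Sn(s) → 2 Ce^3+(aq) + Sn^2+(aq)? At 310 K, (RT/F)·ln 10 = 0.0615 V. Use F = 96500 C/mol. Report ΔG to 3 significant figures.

With Ce⁴⁺/Ce³⁺ reduced at the cathode, E°cell = +1.614 − (−0.131) = +1.745 V and n = 2.
The reaction quotient is ([Ce^3+(aq)]^2·[Sn^2+(aq)]) / [Ce^4+(aq)]^2 = 0.000357; by Nernst, E = +1.745 − (0.0615/2)(−3.447) = +1.8510 V.
Then ΔG = −nFE = −2 × 96500 × +1.8510 J/mol = −357 kJ/mol.

−357 kJ/mol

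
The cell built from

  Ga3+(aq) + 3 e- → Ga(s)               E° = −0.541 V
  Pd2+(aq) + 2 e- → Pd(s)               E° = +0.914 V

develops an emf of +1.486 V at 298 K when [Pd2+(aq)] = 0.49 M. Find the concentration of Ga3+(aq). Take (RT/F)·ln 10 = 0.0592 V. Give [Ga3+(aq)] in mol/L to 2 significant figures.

0.0092 M

The Pd²⁺/Pd couple has the larger reduction potential, so it is the cathode: E°cell = +0.914 − (−0.541) = +1.455 V and n = 6.
From the Nernst equation, log Q = n(E° − E)/0.0592 = 6·(+1.455 − (+1.486))/0.0592 = −3.142.
The balanced reaction is 3 Pd2+(aq) + 2 Ga(s) → 3 Pd(s) + 2 Ga3+(aq), so Q = [Ga3+(aq)]^2 / [Pd2+(aq)]^3.
Solving for the unknown gives log [Ga3+(aq)] = −2.036, so [Ga3+(aq)] ≈ 0.0092 M.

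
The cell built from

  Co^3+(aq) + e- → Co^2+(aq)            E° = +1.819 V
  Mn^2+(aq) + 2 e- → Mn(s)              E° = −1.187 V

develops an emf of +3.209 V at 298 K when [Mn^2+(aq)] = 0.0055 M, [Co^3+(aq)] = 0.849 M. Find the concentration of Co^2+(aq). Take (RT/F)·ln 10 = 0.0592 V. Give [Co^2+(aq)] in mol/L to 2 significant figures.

0.0043 M

Co³⁺/Co²⁺ is the cathode (higher E°); E°cell = +1.819 − (−1.187) = +3.006 V with n = 2.
Rearranging E = E° − (0.0592/n)·log Q gives log Q = 2(+3.006 − (+3.209))/0.0592 = −6.858.
For 2 Co^3+(aq) + Mn(s) → 2 Co^2+(aq) + Mn^2+(aq), the reaction quotient is Q = ([Co^2+(aq)]^2·[Mn^2+(aq)]) / [Co^3+(aq)]^2.
Solving for the unknown gives log [Co^2+(aq)] = −2.370, so [Co^2+(aq)] ≈ 0.0043 M.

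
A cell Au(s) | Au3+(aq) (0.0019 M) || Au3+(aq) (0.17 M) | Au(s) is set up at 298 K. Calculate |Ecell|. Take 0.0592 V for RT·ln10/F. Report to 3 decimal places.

For a concentration cell E°cell = 0, since both electrodes use the same couple.
The compartment with the higher Au3+(aq) concentration (0.17 M) acts as the cathode; ions are reduced there and produced at the dilute (0.0019 M) anode.
With n = 3, Ecell = −(0.0592/3)·log([dilute]/[conc]) = −(0.0592/3)·log(0.0019/0.17) = +0.039 V.

0.039 V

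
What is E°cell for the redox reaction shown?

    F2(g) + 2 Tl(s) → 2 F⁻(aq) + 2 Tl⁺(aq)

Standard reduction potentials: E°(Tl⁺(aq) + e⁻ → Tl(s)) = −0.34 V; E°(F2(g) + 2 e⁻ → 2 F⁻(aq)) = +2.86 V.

+3.20 V

In the reaction as written, F2(g) is reduced (cathode) and Tl⁺(aq) is produced by oxidation at the anode.
E°cell = E°(cathode) − E°(anode) = +2.86 − (−0.34) = +3.20 V.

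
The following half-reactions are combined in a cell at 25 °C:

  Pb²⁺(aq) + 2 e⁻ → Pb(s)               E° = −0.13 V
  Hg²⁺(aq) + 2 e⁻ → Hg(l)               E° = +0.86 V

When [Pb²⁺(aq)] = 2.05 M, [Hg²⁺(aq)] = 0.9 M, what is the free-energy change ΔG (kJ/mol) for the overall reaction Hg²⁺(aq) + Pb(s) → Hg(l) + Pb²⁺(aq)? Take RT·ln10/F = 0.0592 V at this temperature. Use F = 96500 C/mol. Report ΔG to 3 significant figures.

E°cell = +0.86 − (−0.13) = +0.99 V; the balanced reaction transfers n = 2 electrons.
Here Q = [Pb²⁺(aq)] / [Hg²⁺(aq)] = 2.28 (log Q = 0.358), giving E = +0.99 − (0.0592/2)·(0.358) = +0.9794 V.
Then ΔG = −nFE = −2 × 96500 × +0.9794 J/mol = −189 kJ/mol.

−189 kJ/mol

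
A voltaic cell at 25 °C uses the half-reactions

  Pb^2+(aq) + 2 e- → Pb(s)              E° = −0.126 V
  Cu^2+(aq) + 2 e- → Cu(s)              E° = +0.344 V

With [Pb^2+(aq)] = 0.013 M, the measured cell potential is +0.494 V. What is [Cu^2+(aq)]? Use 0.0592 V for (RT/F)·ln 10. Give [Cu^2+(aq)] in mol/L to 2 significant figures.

With Cu²⁺/Cu at the cathode and Pb²⁺/Pb at the anode, E°cell = +0.344 − (−0.126) = +0.470 V (n = 2).
Rearranging E = E° − (0.0592/n)·log Q gives log Q = 2(+0.470 − (+0.494))/0.0592 = −0.811.
The balanced reaction is Cu^2+(aq) + Pb(s) → Cu(s) + Pb^2+(aq), so Q = [Pb^2+(aq)] / [Cu^2+(aq)].
Isolating [Cu^2+(aq)] in Q = 10^{−0.811} yields log [Cu^2+(aq)] = −1.075, i.e. 0.084 M.

0.084 M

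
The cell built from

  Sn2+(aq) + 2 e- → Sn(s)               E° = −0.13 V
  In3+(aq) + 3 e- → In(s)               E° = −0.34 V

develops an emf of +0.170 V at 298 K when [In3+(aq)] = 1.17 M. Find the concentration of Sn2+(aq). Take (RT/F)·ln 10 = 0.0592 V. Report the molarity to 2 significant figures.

The Sn²⁺/Sn couple has the larger reduction potential, so it is the cathode: E°cell = −0.13 − (−0.34) = +0.21 V and n = 6.
Since E = E° − (0.0592/n)·log Q, log Q = n(E° − E)/0.0592 = 4.054.
For 3 Sn2+(aq) + 2 In(s) → 3 Sn(s) + 2 In3+(aq), the reaction quotient is Q = [In3+(aq)]^2 / [Sn2+(aq)]^3.
Isolating [Sn2+(aq)] in Q = 10^{4.054} yields log [Sn2+(aq)] = −1.306, i.e. 0.049 M.

0.049 M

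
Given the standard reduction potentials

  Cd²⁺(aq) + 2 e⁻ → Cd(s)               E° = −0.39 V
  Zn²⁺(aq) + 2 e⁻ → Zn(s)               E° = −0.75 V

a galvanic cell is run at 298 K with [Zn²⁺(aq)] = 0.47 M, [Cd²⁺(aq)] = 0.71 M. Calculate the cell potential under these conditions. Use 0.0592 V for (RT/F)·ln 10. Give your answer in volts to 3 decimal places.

The Cd²⁺/Cd couple has the more positive E°, so it is the cathode; Zn²⁺/Zn is the anode.
E°cell = −0.39 − (−0.75) = +0.36 V, with n = 2 electrons transferred.
For the overall reaction Cd²⁺(aq) + Zn(s) → Cd(s) + Zn²⁺(aq), Q = [Zn²⁺(aq)] / [Cd²⁺(aq)] = 0.662, giving log Q = −0.179.
By the Nernst equation, E = +0.36 − (0.0592/2)·(−0.179) = +0.365 V.

+0.365 V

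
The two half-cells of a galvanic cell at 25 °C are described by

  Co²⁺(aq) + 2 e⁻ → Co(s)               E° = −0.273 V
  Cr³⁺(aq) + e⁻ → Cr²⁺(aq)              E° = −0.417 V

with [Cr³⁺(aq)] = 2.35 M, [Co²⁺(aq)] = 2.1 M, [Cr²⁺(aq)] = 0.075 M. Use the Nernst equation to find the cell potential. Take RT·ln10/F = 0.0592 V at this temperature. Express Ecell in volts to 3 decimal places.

+0.065 V

The Co²⁺/Co couple has the more positive E°, so it is the cathode; Cr³⁺/Cr²⁺ is the anode.
E°cell = −0.273 − (−0.417) = +0.144 V, with n = 2 electrons transferred.
Balancing gives Co²⁺(aq) + 2 Cr²⁺(aq) → Co(s) + 2 Cr³⁺(aq); hence Q = [Cr³⁺(aq)]^2 / ([Co²⁺(aq)]·[Cr²⁺(aq)]^2) = 468 (log Q = 2.670).
By the Nernst equation, E = +0.144 − (0.0592/2)·(2.670) = +0.065 V.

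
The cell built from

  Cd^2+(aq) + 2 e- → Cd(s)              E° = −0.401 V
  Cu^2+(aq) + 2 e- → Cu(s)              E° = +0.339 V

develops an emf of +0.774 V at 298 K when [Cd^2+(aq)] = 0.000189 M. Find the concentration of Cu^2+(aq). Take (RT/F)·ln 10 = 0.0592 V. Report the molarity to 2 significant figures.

0.0027 M

With Cu²⁺/Cu at the cathode and Cd²⁺/Cd at the anode, E°cell = +0.339 − (−0.401) = +0.740 V (n = 2).
Since E = E° − (0.0592/n)·log Q, log Q = n(E° − E)/0.0592 = −1.149.
For Cu^2+(aq) + Cd(s) → Cu(s) + Cd^2+(aq), the reaction quotient is Q = [Cd^2+(aq)] / [Cu^2+(aq)].
Substituting the known concentrations and solving, log [Cu^2+(aq)] = −2.575 and [Cu^2+(aq)] = 0.0027 M.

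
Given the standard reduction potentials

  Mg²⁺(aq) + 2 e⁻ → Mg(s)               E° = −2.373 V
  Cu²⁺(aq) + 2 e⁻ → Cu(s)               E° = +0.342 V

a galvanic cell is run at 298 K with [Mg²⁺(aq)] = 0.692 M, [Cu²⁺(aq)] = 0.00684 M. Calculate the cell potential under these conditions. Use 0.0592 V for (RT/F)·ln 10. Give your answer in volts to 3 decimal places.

+2.656 V

The Cu²⁺/Cu couple has the more positive E°, so it is the cathode; Mg²⁺/Mg is the anode.
E°cell = E°cat − E°an = +0.342 − (−2.373) = +2.715 V; n = 2.
Balancing gives Cu²⁺(aq) + Mg(s) → Cu(s) + Mg²⁺(aq); hence Q = [Mg²⁺(aq)] / [Cu²⁺(aq)] = 101 (log Q = 2.005).
Applying E = E° − (RT ln10/nF)·log Q gives +2.715 − (0.0592/2)(2.005) = +2.656 V.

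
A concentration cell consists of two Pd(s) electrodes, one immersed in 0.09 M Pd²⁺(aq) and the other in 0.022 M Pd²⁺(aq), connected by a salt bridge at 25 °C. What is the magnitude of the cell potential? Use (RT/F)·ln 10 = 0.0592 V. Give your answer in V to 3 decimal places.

For a concentration cell E°cell = 0, since both electrodes use the same couple.
The compartment with the higher Pd²⁺(aq) concentration (0.09 M) acts as the cathode; ions are reduced there and produced at the dilute (0.022 M) anode.
With n = 2, Ecell = −(0.0592/2)·log([dilute]/[conc]) = −(0.0592/2)·log(0.022/0.09) = +0.018 V.

0.018 V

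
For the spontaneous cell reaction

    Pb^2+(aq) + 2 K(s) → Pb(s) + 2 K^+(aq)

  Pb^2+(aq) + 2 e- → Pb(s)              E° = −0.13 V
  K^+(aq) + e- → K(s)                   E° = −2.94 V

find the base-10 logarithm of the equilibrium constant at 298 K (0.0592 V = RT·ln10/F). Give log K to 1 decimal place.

The Pb²⁺/Pb couple is reduced (cathode); E°cell = −0.13 − (−2.94) = +2.81 V with n = 2.
At equilibrium E = 0, so log K = nE°cell / 0.0592 = (2)(+2.81) / 0.0592 = 94.9.

log K = 94.9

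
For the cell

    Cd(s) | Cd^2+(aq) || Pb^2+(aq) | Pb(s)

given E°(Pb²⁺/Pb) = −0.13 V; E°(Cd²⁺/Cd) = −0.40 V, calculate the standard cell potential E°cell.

+0.27 V

By convention the left-hand electrode in cell notation is the anode (oxidation) and the right-hand electrode is the cathode (reduction).
E°cell = E°(right) − E°(left) = −0.13 − (−0.40) = +0.27 V.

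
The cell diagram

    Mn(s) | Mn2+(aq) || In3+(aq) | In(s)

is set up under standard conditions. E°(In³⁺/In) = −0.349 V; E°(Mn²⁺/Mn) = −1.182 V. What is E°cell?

By convention the left-hand electrode in cell notation is the anode (oxidation) and the right-hand electrode is the cathode (reduction).
E°cell = E°(right) − E°(left) = −0.349 − (−1.182) = +0.833 V.

+0.833 V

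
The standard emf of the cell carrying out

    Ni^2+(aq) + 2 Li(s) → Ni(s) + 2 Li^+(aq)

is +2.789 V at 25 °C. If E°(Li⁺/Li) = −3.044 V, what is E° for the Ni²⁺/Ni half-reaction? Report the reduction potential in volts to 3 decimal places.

In the reaction as written the Ni²⁺/Ni couple is reduced (cathode) and Li⁺/Li is oxidized (anode), so E°cell = E°(Ni²⁺/Ni) − E°(Li⁺/Li).
E°(Ni²⁺/Ni) = E°cell + E°(anode) = +2.789 + (−3.044) = −0.255 V.

−0.255 V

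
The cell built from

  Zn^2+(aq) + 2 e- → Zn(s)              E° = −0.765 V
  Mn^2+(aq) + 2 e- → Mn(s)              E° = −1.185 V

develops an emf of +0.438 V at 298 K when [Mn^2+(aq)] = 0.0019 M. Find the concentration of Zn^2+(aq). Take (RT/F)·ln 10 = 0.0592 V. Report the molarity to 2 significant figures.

0.0077 M

The Zn²⁺/Zn couple has the larger reduction potential, so it is the cathode: E°cell = −0.765 − (−1.185) = +0.420 V and n = 2.
Rearranging E = E° − (0.0592/n)·log Q gives log Q = 2(+0.420 − (+0.438))/0.0592 = −0.608.
For Zn^2+(aq) + Mn(s) → Zn(s) + Mn^2+(aq), the reaction quotient is Q = [Mn^2+(aq)] / [Zn^2+(aq)].
Solving for the unknown gives log [Zn^2+(aq)] = −2.113, so [Zn^2+(aq)] ≈ 0.0077 M.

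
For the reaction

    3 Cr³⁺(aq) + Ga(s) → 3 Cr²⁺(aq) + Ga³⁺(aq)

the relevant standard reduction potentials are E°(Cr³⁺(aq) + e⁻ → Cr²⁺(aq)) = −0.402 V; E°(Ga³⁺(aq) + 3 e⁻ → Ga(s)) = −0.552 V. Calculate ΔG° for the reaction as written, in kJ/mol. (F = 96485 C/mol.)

−43.4 kJ/mol

In the reaction as written Cr³⁺(aq) is reduced, so the Cr³⁺/Cr²⁺ couple is the cathode and Ga³⁺/Ga is the anode.
E°cell = −0.402 − (−0.552) = +0.150 V; balancing electrons gives n = 3.
ΔG° = −nFE°cell = −(3)(96485)(+0.150) J/mol = −43.4 kJ/mol.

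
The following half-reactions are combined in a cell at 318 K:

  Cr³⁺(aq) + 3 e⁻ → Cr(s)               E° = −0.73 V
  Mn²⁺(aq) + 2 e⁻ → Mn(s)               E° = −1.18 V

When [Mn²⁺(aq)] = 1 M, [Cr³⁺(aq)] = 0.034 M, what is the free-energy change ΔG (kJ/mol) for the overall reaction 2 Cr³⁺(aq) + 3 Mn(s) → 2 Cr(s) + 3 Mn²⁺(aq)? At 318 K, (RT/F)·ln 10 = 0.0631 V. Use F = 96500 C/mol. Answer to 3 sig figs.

E°cell = −0.73 − (−1.18) = +0.45 V; the balanced reaction transfers n = 6 electrons.
Here Q = [Mn²⁺(aq)]^3 / [Cr³⁺(aq)]^2 = 865 (log Q = 2.937), giving E = +0.45 − (0.0631/6)·(2.937) = +0.4191 V.
Then ΔG = −nFE = −6 × 96500 × +0.4191 J/mol = −243 kJ/mol.

−243 kJ/mol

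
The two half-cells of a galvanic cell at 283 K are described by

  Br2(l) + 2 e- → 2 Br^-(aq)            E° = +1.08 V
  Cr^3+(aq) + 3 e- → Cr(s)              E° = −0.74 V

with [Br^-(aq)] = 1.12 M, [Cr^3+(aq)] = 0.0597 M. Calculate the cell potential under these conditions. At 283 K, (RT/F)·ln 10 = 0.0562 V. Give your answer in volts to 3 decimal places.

The Br₂/Br⁻ couple has the more positive E°, so it is the cathode; Cr³⁺/Cr is the anode.
The standard potential is +1.08 − (−0.74) = +1.82 V and the balanced reaction transfers n = 6 electrons.
Balancing gives 3 Br2(l) + 2 Cr(s) → 6 Br^-(aq) + 2 Cr^3+(aq); hence Q = [Br^-(aq)]^6·[Cr^3+(aq)]^2 = 0.00703 (log Q = −2.153).
E = E° − (0.0562/n)·log Q = +1.82 − (0.0562/6)(−2.153) = +1.840 V.

+1.840 V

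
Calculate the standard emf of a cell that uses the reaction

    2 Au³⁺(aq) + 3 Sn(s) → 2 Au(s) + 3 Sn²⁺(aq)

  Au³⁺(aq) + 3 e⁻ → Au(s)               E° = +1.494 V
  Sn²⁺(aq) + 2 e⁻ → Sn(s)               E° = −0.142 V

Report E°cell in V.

Au³⁺(aq) gains electrons, so the Au³⁺/Au couple is the cathode; the Sn²⁺/Sn couple is the anode.
E°cell = E°(cathode) − E°(anode) = +1.494 − (−0.142) = +1.636 V.

+1.636 V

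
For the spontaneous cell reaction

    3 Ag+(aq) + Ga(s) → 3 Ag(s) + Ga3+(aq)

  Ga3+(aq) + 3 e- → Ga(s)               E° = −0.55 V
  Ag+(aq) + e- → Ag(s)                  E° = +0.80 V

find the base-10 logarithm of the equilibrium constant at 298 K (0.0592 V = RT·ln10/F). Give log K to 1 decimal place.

The Ag⁺/Ag couple is reduced (cathode); E°cell = +0.80 − (−0.55) = +1.35 V with n = 3.
At equilibrium E = 0, so log K = nE°cell / 0.0592 = (3)(+1.35) / 0.0592 = 68.4.

log K = 68.4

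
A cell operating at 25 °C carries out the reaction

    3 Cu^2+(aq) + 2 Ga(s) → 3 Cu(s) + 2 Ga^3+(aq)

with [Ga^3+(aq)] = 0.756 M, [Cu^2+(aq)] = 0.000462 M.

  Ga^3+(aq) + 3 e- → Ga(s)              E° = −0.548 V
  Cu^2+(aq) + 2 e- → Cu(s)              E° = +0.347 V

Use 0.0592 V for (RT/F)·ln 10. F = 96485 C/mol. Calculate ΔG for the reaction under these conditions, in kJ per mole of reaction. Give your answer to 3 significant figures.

The standard cell potential is +0.347 − (−0.548) = +0.895 V, with n = 6 electrons in the balanced equation.
Q = [Ga^3+(aq)]^2 / [Cu^2+(aq)]^3 = 5.8×10^9, so log Q = 9.763 and E = +0.895 − (0.0592/6)(9.763) = +0.7987 V.
Then ΔG = −nFE = −6 × 96485 × +0.7987 J/mol = −462 kJ/mol.

−462 kJ/mol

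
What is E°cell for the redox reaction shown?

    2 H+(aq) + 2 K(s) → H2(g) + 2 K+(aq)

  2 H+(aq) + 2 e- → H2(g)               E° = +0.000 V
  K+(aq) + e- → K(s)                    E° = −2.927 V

In the reaction as written, H+(aq) is reduced (cathode) and K+(aq) is produced by oxidation at the anode.
E°cell = E°(cathode) − E°(anode) = +0.000 − (−2.927) = +2.927 V.

+2.927 V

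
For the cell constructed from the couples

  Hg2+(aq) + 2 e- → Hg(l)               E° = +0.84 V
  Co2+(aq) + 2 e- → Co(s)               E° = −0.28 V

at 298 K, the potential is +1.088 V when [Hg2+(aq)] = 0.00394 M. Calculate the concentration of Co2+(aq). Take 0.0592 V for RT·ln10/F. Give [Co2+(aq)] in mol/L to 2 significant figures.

0.047 M

The Hg²⁺/Hg couple has the larger reduction potential, so it is the cathode: E°cell = +0.84 − (−0.28) = +1.12 V and n = 2.
From the Nernst equation, log Q = n(E° − E)/0.0592 = 2·(+1.12 − (+1.088))/0.0592 = 1.081.
The balanced reaction is Hg2+(aq) + Co(s) → Hg(l) + Co2+(aq), so Q = [Co2+(aq)] / [Hg2+(aq)].
Solving for the unknown gives log [Co2+(aq)] = −1.324, so [Co2+(aq)] ≈ 0.047 M.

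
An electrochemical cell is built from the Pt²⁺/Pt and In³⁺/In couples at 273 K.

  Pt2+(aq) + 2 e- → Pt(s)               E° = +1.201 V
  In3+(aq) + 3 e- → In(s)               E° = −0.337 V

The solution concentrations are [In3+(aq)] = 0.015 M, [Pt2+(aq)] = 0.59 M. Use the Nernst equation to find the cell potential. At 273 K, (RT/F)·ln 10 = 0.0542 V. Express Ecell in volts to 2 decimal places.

+1.56 V

Since E°(Pt²⁺/Pt) > E°(In³⁺/In), Pt²⁺/Pt serves as the cathode.
The standard potential is +1.201 − (−0.337) = +1.538 V and the balanced reaction transfers n = 6 electrons.
Balancing gives 3 Pt2+(aq) + 2 In(s) → 3 Pt(s) + 2 In3+(aq); hence Q = [In3+(aq)]^2 / [Pt2+(aq)]^3 = 0.0011 (log Q = −2.960).
E = E° − (0.0542/n)·log Q = +1.538 − (0.0542/6)(−2.960) = +1.56 V.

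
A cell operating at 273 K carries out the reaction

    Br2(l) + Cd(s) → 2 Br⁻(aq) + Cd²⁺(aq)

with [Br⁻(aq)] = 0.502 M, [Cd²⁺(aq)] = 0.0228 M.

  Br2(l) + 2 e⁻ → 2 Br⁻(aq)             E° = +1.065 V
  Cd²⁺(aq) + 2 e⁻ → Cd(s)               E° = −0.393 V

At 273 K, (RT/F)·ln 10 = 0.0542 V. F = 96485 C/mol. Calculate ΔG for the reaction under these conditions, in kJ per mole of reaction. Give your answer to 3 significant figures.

−293 kJ/mol

The standard cell potential is +1.065 − (−0.393) = +1.458 V, with n = 2 electrons in the balanced equation.
The reaction quotient is [Br⁻(aq)]^2·[Cd²⁺(aq)] = 0.00575; by Nernst, E = +1.458 − (0.0542/2)(−2.241) = +1.5187 V.
Finally ΔG = −nFE = −(2)(96485 C/mol)(+1.5187 V) = −293 kJ/mol.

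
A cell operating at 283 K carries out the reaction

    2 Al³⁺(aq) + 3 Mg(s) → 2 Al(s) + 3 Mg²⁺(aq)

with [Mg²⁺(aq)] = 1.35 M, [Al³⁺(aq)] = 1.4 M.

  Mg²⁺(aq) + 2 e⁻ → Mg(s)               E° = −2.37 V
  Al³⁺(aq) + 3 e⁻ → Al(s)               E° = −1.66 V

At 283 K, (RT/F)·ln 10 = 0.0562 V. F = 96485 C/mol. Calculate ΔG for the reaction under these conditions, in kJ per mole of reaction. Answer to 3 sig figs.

E°cell = −1.66 − (−2.37) = +0.71 V; the balanced reaction transfers n = 6 electrons.
The reaction quotient is [Mg²⁺(aq)]^3 / [Al³⁺(aq)]^2 = 1.26; by Nernst, E = +0.71 − (0.0562/6)(0.099) = +0.7091 V.
Finally ΔG = −nFE = −(6)(96485 C/mol)(+0.7091 V) = −411 kJ/mol.

−411 kJ/mol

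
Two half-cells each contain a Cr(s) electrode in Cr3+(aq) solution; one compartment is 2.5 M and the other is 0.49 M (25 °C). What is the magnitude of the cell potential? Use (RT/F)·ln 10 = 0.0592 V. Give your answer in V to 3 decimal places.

For a concentration cell E°cell = 0, since both electrodes use the same couple.
The compartment with the higher Cr3+(aq) concentration (2.5 M) acts as the cathode; ions are reduced there and produced at the dilute (0.49 M) anode.
With n = 3, Ecell = −(0.0592/3)·log([dilute]/[conc]) = −(0.0592/3)·log(0.49/2.5) = +0.014 V.

0.014 V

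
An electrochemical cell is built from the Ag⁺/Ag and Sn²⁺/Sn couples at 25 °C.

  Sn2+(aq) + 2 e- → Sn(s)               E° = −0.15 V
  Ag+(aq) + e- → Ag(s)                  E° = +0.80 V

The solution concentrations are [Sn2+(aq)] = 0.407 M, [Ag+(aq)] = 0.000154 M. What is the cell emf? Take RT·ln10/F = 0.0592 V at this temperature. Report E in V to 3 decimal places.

+0.736 V

The Ag⁺/Ag couple has the more positive E°, so it is the cathode; Sn²⁺/Sn is the anode.
E°cell = E°cat − E°an = +0.80 − (−0.15) = +0.95 V; n = 2.
For the overall reaction 2 Ag+(aq) + Sn(s) → 2 Ag(s) + Sn2+(aq), Q = [Sn2+(aq)] / [Ag+(aq)]^2 = 1.72×10^7, giving log Q = 7.235.
E = E° − (0.0592/n)·log Q = +0.95 − (0.0592/2)(7.235) = +0.736 V.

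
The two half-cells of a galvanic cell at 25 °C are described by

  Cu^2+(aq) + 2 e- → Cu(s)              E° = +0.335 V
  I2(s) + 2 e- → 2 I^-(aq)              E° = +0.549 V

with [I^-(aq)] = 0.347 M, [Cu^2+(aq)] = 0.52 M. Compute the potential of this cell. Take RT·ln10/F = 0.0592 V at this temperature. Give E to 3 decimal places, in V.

The I₂/I⁻ couple has the more positive E°, so it is the cathode; Cu²⁺/Cu is the anode.
The standard potential is +0.549 − (+0.335) = +0.214 V and the balanced reaction transfers n = 2 electrons.
The balanced reaction is I2(s) + Cu(s) → 2 I^-(aq) + Cu^2+(aq), so Q = [I^-(aq)]^2·[Cu^2+(aq)] = 0.0626 and log Q = −1.203.
Applying E = E° − (RT ln10/nF)·log Q gives +0.214 − (0.0592/2)(−1.203) = +0.250 V.

+0.250 V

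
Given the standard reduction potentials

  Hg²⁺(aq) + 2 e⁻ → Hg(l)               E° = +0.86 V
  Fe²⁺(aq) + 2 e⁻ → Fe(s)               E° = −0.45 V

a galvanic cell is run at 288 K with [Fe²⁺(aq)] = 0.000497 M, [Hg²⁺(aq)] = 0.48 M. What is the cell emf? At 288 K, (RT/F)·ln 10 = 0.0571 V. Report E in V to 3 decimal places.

The Hg²⁺/Hg couple has the more positive E°, so it is the cathode; Fe²⁺/Fe is the anode.
E°cell = +0.86 − (−0.45) = +1.31 V, with n = 2 electrons transferred.
For the overall reaction Hg²⁺(aq) + Fe(s) → Hg(l) + Fe²⁺(aq), Q = [Fe²⁺(aq)] / [Hg²⁺(aq)] = 0.00104, giving log Q = −2.985.
By the Nernst equation, E = +1.31 − (0.0571/2)·(−2.985) = +1.395 V.

+1.395 V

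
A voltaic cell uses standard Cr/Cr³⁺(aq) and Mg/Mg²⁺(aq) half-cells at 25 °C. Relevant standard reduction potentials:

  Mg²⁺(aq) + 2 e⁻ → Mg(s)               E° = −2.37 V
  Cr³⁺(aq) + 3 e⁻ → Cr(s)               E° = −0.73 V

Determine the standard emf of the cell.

+1.64 V

The Cr³⁺/Cr couple has the higher E°, so Cr ion is reduced (cathode) and Mg is oxidized (anode).
E°cell = E°(cathode) − E°(anode) = −0.73 − (−2.37) = +1.64 V.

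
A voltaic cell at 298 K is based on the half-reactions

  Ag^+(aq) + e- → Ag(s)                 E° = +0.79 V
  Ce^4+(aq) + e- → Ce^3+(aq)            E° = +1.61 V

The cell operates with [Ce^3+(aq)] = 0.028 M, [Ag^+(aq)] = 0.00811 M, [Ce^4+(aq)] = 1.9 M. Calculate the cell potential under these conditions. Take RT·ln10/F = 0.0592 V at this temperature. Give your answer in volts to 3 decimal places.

The Ce⁴⁺/Ce³⁺ couple has the more positive E°, so it is the cathode; Ag⁺/Ag is the anode.
The standard potential is +1.61 − (+0.79) = +0.82 V and the balanced reaction transfers n = 1 electron.
Balancing gives Ce^4+(aq) + Ag(s) → Ce^3+(aq) + Ag^+(aq); hence Q = ([Ce^3+(aq)]·[Ag^+(aq)]) / [Ce^4+(aq)] = 0.00012 (log Q = −3.923).
By the Nernst equation, E = +0.82 − (0.0592/1)·(−3.923) = +1.052 V.

+1.052 V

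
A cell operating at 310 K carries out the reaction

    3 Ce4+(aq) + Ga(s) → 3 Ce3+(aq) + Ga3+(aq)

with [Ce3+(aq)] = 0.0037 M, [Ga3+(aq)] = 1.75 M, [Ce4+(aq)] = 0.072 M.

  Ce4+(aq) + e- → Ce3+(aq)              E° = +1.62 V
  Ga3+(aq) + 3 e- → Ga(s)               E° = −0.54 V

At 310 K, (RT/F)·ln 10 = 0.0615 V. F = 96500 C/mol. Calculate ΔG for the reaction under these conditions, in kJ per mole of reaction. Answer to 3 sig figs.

The standard cell potential is +1.62 − (−0.54) = +2.16 V, with n = 3 electrons in the balanced equation.
Here Q = ([Ce3+(aq)]^3·[Ga3+(aq)]) / [Ce4+(aq)]^3 = 0.000237 (log Q = −3.624), giving E = +2.16 − (0.0615/3)·(−3.624) = +2.2343 V.
Finally ΔG = −nFE = −(3)(96500 C/mol)(+2.2343 V) = −647 kJ/mol.

−647 kJ/mol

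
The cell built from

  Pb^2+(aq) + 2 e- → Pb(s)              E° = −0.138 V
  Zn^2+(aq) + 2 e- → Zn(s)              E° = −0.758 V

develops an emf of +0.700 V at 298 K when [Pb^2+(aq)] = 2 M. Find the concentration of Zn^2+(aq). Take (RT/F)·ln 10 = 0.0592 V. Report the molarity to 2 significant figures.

0.0040 M

The Pb²⁺/Pb couple has the larger reduction potential, so it is the cathode: E°cell = −0.138 − (−0.758) = +0.620 V and n = 2.
Since E = E° − (0.0592/n)·log Q, log Q = n(E° − E)/0.0592 = −2.703.
For Pb^2+(aq) + Zn(s) → Pb(s) + Zn^2+(aq), the reaction quotient is Q = [Zn^2+(aq)] / [Pb^2+(aq)].
Isolating [Zn^2+(aq)] in Q = 10^{−2.703} yields log [Zn^2+(aq)] = −2.402, i.e. 0.0040 M.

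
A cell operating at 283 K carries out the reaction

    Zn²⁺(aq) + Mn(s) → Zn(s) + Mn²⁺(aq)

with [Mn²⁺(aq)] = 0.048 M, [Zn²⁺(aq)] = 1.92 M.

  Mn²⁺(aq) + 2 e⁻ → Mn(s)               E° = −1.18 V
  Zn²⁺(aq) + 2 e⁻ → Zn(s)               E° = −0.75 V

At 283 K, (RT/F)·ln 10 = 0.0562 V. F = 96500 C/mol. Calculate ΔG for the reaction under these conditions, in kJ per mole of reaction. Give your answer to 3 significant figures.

−91.7 kJ/mol

E°cell = −0.75 − (−1.18) = +0.43 V; the balanced reaction transfers n = 2 electrons.
The reaction quotient is [Mn²⁺(aq)] / [Zn²⁺(aq)] = 0.025; by Nernst, E = +0.43 − (0.0562/2)(−1.602) = +0.4750 V.
Finally ΔG = −nFE = −(2)(96500 C/mol)(+0.4750 V) = −91.7 kJ/mol.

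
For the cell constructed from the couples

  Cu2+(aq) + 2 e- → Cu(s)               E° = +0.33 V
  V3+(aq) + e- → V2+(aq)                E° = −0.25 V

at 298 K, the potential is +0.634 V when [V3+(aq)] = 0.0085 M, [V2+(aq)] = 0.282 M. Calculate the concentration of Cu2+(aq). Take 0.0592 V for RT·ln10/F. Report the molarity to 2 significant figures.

0.061 M

The Cu²⁺/Cu couple has the larger reduction potential, so it is the cathode: E°cell = +0.33 − (−0.25) = +0.58 V and n = 2.
Rearranging E = E° − (0.0592/n)·log Q gives log Q = 2(+0.58 − (+0.634))/0.0592 = −1.824.
For Cu2+(aq) + 2 V2+(aq) → Cu(s) + 2 V3+(aq), the reaction quotient is Q = [V3+(aq)]^2 / ([Cu2+(aq)]·[V2+(aq)]^2).
Isolating [Cu2+(aq)] in Q = 10^{−1.824} yields log [Cu2+(aq)] = −1.218, i.e. 0.061 M.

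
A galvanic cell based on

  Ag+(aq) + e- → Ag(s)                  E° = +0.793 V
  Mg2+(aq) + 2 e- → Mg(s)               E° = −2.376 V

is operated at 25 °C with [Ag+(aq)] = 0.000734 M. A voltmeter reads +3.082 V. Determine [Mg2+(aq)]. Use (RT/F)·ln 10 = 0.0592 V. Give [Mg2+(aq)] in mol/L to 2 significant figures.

The Ag⁺/Ag couple has the larger reduction potential, so it is the cathode: E°cell = +0.793 − (−2.376) = +3.169 V and n = 2.
Since E = E° − (0.0592/n)·log Q, log Q = n(E° − E)/0.0592 = 2.939.
Balancing electrons gives 2 Ag+(aq) + Mg(s) → 2 Ag(s) + Mg2+(aq); thus Q = [Mg2+(aq)] / [Ag+(aq)]^2.
Isolating [Mg2+(aq)] in Q = 10^{2.939} yields log [Mg2+(aq)] = −3.330, i.e. 0.00047 M.

0.00047 M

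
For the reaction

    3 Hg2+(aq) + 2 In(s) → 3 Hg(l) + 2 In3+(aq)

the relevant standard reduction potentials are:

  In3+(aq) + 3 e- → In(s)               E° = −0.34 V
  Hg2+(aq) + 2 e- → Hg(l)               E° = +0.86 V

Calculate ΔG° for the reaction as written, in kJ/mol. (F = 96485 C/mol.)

−695 kJ/mol

In the reaction as written Hg2+(aq) is reduced, so the Hg²⁺/Hg couple is the cathode and In³⁺/In is the anode.
E°cell = +0.86 − (−0.34) = +1.20 V; balancing electrons gives n = 6.
ΔG° = −nFE°cell = −(6)(96485)(+1.20) J/mol = −695 kJ/mol.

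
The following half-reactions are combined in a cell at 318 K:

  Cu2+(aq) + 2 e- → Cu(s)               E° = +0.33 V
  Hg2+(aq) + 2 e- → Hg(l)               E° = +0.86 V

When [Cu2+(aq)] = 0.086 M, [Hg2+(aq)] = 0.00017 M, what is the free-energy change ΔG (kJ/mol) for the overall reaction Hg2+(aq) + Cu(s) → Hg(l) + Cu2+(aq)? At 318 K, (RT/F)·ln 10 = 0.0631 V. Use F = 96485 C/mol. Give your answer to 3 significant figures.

−85.8 kJ/mol

The standard cell potential is +0.86 − (+0.33) = +0.53 V, with n = 2 electrons in the balanced equation.
The reaction quotient is [Cu2+(aq)] / [Hg2+(aq)] = 506; by Nernst, E = +0.53 − (0.0631/2)(2.704) = +0.4447 V.
Then ΔG = −nFE = −2 × 96485 × +0.4447 J/mol = −85.8 kJ/mol.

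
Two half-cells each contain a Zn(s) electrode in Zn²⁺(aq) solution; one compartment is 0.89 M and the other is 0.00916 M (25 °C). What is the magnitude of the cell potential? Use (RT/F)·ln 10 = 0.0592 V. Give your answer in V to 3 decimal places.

For a concentration cell E°cell = 0, since both electrodes use the same couple.
The compartment with the higher Zn²⁺(aq) concentration (0.89 M) acts as the cathode; ions are reduced there and produced at the dilute (0.00916 M) anode.
With n = 2, Ecell = −(0.0592/2)·log([dilute]/[conc]) = −(0.0592/2)·log(0.00916/0.89) = +0.059 V.

0.059 V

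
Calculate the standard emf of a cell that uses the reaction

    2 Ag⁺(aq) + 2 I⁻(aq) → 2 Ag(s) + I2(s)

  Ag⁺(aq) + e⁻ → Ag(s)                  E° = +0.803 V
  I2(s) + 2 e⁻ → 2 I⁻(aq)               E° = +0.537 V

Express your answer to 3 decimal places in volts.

+0.266 V

In the reaction as written, Ag⁺(aq) is reduced (cathode) and I2(s) is produced by oxidation at the anode.
E°cell = E°(cathode) − E°(anode) = +0.803 − (+0.537) = +0.266 V.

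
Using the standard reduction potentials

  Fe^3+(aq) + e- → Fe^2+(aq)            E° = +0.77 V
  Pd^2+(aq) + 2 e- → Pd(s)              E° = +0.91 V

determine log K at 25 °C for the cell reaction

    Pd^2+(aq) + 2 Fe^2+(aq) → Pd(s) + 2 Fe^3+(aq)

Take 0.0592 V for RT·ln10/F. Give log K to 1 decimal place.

log K = 4.7

The Pd²⁺/Pd couple is reduced (cathode); E°cell = +0.91 − (+0.77) = +0.14 V with n = 2.
At equilibrium E = 0, so log K = nE°cell / 0.0592 = (2)(+0.14) / 0.0592 = 4.7.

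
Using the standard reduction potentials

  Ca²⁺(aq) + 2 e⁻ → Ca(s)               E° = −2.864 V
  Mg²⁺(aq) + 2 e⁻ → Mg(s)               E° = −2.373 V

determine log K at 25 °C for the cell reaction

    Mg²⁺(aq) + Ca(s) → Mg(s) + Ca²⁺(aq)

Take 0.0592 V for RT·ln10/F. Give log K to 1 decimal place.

log K = 16.6

The Mg²⁺/Mg couple is reduced (cathode); E°cell = −2.373 − (−2.864) = +0.491 V with n = 2.
At equilibrium E = 0, so log K = nE°cell / 0.0592 = (2)(+0.491) / 0.0592 = 16.6.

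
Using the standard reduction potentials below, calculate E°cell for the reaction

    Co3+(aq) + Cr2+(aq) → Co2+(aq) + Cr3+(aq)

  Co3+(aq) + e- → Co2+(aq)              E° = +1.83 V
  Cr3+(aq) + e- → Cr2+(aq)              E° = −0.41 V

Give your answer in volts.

In the reaction as written, Co3+(aq) is reduced (cathode) and Cr3+(aq) is produced by oxidation at the anode.
E°cell = E°(cathode) − E°(anode) = +1.83 − (−0.41) = +2.24 V.
The positive value indicates the reaction is spontaneous as written.

+2.24 V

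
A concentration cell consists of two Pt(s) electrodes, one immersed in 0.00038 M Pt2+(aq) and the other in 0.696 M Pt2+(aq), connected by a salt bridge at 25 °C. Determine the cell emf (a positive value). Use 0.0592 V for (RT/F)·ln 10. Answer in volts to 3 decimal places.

For a concentration cell E°cell = 0, since both electrodes use the same couple.
The compartment with the higher Pt2+(aq) concentration (0.696 M) acts as the cathode; ions are reduced there and produced at the dilute (0.00038 M) anode.
With n = 2, Ecell = −(0.0592/2)·log([dilute]/[conc]) = −(0.0592/2)·log(0.00038/0.696) = +0.097 V.

0.097 V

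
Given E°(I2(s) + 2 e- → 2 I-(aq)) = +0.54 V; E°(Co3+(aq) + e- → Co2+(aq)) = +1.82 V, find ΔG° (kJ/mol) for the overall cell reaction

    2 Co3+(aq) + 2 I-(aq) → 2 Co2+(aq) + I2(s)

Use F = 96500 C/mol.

In the reaction as written Co3+(aq) is reduced, so the Co³⁺/Co²⁺ couple is the cathode and I₂/I⁻ is the anode.
E°cell = +1.82 − (+0.54) = +1.28 V; balancing electrons gives n = 2.
ΔG° = −nFE°cell = −(2)(96500)(+1.28) J/mol = −247 kJ/mol.

−247 kJ/mol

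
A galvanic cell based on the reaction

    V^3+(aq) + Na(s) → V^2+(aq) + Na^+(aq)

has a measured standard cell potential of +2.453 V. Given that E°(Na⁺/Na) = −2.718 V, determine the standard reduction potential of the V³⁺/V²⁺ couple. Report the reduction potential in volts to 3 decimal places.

−0.265 V

In the reaction as written the V³⁺/V²⁺ couple is reduced (cathode) and Na⁺/Na is oxidized (anode), so E°cell = E°(V³⁺/V²⁺) − E°(Na⁺/Na).
E°(V³⁺/V²⁺) = E°cell + E°(anode) = +2.453 + (−2.718) = −0.265 V.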